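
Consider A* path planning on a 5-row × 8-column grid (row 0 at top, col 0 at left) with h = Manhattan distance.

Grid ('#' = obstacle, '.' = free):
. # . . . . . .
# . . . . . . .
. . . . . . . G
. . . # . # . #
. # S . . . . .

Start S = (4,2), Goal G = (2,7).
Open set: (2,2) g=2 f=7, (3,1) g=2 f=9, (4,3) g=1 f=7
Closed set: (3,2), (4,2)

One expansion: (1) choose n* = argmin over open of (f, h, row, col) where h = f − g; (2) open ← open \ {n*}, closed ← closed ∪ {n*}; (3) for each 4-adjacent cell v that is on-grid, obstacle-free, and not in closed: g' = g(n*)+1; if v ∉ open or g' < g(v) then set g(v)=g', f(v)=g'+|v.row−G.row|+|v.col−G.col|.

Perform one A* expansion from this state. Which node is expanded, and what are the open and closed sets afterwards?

expanded=(2,2); open=[(1,2) g=3 f=9, (2,1) g=3 f=9, (2,3) g=3 f=7, (3,1) g=2 f=9, (4,3) g=1 f=7]; closed=[(2,2), (3,2), (4,2)]

step 1: expand (2,2) (f=7, h=5) → closed; open now [(1,2) g=3 f=9, (2,1) g=3 f=9, (2,3) g=3 f=7, (3,1) g=2 f=9, (4,3) g=1 f=7]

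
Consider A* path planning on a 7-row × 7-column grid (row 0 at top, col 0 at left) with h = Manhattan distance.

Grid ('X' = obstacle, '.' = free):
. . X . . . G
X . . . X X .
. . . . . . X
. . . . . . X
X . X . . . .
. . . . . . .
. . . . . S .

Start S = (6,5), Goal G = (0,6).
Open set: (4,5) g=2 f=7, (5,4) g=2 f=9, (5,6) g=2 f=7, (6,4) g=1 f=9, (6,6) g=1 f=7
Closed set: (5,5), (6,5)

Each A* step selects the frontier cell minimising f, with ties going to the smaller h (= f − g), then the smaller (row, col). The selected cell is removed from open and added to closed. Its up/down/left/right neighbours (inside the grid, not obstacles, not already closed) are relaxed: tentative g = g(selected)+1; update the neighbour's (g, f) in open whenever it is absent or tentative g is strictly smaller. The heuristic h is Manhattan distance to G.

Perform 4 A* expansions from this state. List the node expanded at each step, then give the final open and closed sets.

step 1: expand (4,5) (f=7, h=5) → closed; open now [(3,5) g=3 f=7, (4,4) g=3 f=9, (4,6) g=3 f=7, (5,4) g=2 f=9, (5,6) g=2 f=7, (6,4) g=1 f=9, (6,6) g=1 f=7]
step 2: expand (3,5) (f=7, h=4) → closed; open now [(2,5) g=4 f=7, (3,4) g=4 f=9, (4,4) g=3 f=9, (4,6) g=3 f=7, (5,4) g=2 f=9, (5,6) g=2 f=7, (6,4) g=1 f=9, (6,6) g=1 f=7]
step 3: expand (2,5) (f=7, h=3) → closed; open now [(2,4) g=5 f=9, (3,4) g=4 f=9, (4,4) g=3 f=9, (4,6) g=3 f=7, (5,4) g=2 f=9, (5,6) g=2 f=7, (6,4) g=1 f=9, (6,6) g=1 f=7]
step 4: expand (4,6) (f=7, h=4) → closed; open now [(2,4) g=5 f=9, (3,4) g=4 f=9, (4,4) g=3 f=9, (5,4) g=2 f=9, (5,6) g=2 f=7, (6,4) g=1 f=9, (6,6) g=1 f=7]

order=[(4,5) → (3,5) → (2,5) → (4,6)]; open=[(2,4) g=5 f=9, (3,4) g=4 f=9, (4,4) g=3 f=9, (5,4) g=2 f=9, (5,6) g=2 f=7, (6,4) g=1 f=9, (6,6) g=1 f=7]; closed=[(2,5), (3,5), (4,5), (4,6), (5,5), (6,5)]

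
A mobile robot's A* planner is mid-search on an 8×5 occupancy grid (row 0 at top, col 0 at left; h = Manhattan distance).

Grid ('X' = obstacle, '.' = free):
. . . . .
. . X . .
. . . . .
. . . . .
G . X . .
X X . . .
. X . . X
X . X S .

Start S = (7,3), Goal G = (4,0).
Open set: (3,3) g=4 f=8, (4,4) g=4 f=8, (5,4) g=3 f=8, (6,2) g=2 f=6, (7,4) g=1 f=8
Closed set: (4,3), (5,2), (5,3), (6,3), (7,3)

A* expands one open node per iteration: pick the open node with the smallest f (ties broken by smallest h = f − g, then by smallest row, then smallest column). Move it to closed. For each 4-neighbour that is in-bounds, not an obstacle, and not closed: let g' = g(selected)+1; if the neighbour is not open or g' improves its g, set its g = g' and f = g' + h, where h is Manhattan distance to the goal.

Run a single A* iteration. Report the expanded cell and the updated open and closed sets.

expanded=(6,2); open=[(3,3) g=4 f=8, (4,4) g=4 f=8, (5,4) g=3 f=8, (7,4) g=1 f=8]; closed=[(4,3), (5,2), (5,3), (6,2), (6,3), (7,3)]

step 1: expand (6,2) (f=6, h=4) → closed; open now [(3,3) g=4 f=8, (4,4) g=4 f=8, (5,4) g=3 f=8, (7,4) g=1 f=8]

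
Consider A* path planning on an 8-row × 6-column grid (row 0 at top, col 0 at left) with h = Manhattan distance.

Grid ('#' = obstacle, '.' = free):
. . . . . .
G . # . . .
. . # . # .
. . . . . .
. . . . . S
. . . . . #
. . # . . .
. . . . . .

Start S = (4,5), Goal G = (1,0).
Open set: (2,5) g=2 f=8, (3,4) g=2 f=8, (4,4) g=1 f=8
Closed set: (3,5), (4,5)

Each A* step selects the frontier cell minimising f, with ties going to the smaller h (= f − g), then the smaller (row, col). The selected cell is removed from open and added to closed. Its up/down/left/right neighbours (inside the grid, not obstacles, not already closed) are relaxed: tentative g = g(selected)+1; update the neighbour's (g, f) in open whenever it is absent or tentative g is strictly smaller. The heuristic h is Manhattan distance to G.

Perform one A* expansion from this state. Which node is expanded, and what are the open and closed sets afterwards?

step 1: expand (2,5) (f=8, h=6) → closed; open now [(1,5) g=3 f=8, (3,4) g=2 f=8, (4,4) g=1 f=8]

expanded=(2,5); open=[(1,5) g=3 f=8, (3,4) g=2 f=8, (4,4) g=1 f=8]; closed=[(2,5), (3,5), (4,5)]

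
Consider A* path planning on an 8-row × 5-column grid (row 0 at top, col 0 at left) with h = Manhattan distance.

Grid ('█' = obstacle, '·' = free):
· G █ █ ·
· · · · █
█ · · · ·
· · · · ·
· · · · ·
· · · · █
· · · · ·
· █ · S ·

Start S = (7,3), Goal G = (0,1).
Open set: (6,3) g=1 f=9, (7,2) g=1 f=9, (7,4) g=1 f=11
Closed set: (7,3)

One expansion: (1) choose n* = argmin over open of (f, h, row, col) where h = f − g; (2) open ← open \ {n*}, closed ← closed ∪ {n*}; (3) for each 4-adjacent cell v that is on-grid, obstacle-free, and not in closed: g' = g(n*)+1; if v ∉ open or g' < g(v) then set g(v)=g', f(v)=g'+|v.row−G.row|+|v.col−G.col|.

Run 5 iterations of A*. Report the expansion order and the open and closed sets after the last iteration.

step 1: expand (6,3) (f=9, h=8) → closed; open now [(5,3) g=2 f=9, (6,2) g=2 f=9, (6,4) g=2 f=11, (7,2) g=1 f=9, (7,4) g=1 f=11]
step 2: expand (5,3) (f=9, h=7) → closed; open now [(4,3) g=3 f=9, (5,2) g=3 f=9, (6,2) g=2 f=9, (6,4) g=2 f=11, (7,2) g=1 f=9, (7,4) g=1 f=11]
step 3: expand (4,3) (f=9, h=6) → closed; open now [(3,3) g=4 f=9, (4,2) g=4 f=9, (4,4) g=4 f=11, (5,2) g=3 f=9, (6,2) g=2 f=9, (6,4) g=2 f=11, (7,2) g=1 f=9, (7,4) g=1 f=11]
step 4: expand (3,3) (f=9, h=5) → closed; open now [(2,3) g=5 f=9, (3,2) g=5 f=9, (3,4) g=5 f=11, (4,2) g=4 f=9, (4,4) g=4 f=11, (5,2) g=3 f=9, (6,2) g=2 f=9, (6,4) g=2 f=11, (7,2) g=1 f=9, (7,4) g=1 f=11]
step 5: expand (2,3) (f=9, h=4) → closed; open now [(1,3) g=6 f=9, (2,2) g=6 f=9, (2,4) g=6 f=11, (3,2) g=5 f=9, (3,4) g=5 f=11, (4,2) g=4 f=9, (4,4) g=4 f=11, (5,2) g=3 f=9, (6,2) g=2 f=9, (6,4) g=2 f=11, (7,2) g=1 f=9, (7,4) g=1 f=11]

order=[(6,3) → (5,3) → (4,3) → (3,3) → (2,3)]; open=[(1,3) g=6 f=9, (2,2) g=6 f=9, (2,4) g=6 f=11, (3,2) g=5 f=9, (3,4) g=5 f=11, (4,2) g=4 f=9, (4,4) g=4 f=11, (5,2) g=3 f=9, (6,2) g=2 f=9, (6,4) g=2 f=11, (7,2) g=1 f=9, (7,4) g=1 f=11]; closed=[(2,3), (3,3), (4,3), (5,3), (6,3), (7,3)]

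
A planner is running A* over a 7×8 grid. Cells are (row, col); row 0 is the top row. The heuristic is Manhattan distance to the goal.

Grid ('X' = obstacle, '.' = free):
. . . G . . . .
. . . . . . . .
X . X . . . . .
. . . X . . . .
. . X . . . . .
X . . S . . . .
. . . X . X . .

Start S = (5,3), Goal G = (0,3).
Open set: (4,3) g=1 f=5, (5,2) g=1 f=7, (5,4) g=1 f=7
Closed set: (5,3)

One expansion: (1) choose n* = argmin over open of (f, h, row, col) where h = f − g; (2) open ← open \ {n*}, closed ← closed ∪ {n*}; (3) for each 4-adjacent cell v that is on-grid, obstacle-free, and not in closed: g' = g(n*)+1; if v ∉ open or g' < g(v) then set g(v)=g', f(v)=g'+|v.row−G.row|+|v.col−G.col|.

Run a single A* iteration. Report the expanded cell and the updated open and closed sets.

step 1: expand (4,3) (f=5, h=4) → closed; open now [(4,4) g=2 f=7, (5,2) g=1 f=7, (5,4) g=1 f=7]

expanded=(4,3); open=[(4,4) g=2 f=7, (5,2) g=1 f=7, (5,4) g=1 f=7]; closed=[(4,3), (5,3)]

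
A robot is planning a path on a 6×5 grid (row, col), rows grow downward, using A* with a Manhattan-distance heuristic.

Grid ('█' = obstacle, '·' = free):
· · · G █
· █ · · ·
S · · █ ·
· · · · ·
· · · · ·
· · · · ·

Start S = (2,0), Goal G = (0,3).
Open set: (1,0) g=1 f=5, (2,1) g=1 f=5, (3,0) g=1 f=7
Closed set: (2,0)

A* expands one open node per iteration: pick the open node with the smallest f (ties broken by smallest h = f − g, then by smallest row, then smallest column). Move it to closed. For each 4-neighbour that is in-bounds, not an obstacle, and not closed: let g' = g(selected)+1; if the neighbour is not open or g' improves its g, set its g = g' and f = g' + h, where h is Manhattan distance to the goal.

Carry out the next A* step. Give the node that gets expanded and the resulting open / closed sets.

step 1: expand (1,0) (f=5, h=4) → closed; open now [(0,0) g=2 f=5, (2,1) g=1 f=5, (3,0) g=1 f=7]

expanded=(1,0); open=[(0,0) g=2 f=5, (2,1) g=1 f=5, (3,0) g=1 f=7]; closed=[(1,0), (2,0)]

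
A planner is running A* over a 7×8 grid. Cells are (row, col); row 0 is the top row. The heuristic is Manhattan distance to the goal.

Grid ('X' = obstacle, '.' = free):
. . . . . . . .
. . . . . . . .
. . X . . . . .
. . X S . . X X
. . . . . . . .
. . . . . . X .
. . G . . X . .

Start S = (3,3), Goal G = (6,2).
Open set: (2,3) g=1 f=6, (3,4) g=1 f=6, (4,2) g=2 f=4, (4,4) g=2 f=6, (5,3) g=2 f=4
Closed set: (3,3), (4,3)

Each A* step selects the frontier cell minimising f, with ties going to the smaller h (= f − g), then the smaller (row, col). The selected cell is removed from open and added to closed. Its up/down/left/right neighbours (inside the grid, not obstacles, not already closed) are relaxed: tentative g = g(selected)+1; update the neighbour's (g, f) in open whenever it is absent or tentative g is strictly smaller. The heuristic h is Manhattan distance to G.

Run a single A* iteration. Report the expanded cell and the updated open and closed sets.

step 1: expand (4,2) (f=4, h=2) → closed; open now [(2,3) g=1 f=6, (3,4) g=1 f=6, (4,1) g=3 f=6, (4,4) g=2 f=6, (5,2) g=3 f=4, (5,3) g=2 f=4]

expanded=(4,2); open=[(2,3) g=1 f=6, (3,4) g=1 f=6, (4,1) g=3 f=6, (4,4) g=2 f=6, (5,2) g=3 f=4, (5,3) g=2 f=4]; closed=[(3,3), (4,2), (4,3)]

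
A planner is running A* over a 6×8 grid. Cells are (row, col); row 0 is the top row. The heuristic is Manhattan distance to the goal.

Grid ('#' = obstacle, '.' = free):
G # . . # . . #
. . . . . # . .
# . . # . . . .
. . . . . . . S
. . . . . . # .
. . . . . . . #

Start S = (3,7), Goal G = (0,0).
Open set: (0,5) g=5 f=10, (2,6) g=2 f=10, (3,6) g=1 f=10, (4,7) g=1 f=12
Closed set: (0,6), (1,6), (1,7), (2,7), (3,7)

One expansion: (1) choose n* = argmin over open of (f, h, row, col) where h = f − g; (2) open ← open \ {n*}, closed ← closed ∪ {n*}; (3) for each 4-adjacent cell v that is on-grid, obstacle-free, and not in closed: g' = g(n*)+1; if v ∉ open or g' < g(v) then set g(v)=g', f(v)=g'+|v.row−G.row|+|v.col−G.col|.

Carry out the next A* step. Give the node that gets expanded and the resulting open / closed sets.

step 1: expand (0,5) (f=10, h=5) → closed; open now [(2,6) g=2 f=10, (3,6) g=1 f=10, (4,7) g=1 f=12]

expanded=(0,5); open=[(2,6) g=2 f=10, (3,6) g=1 f=10, (4,7) g=1 f=12]; closed=[(0,5), (0,6), (1,6), (1,7), (2,7), (3,7)]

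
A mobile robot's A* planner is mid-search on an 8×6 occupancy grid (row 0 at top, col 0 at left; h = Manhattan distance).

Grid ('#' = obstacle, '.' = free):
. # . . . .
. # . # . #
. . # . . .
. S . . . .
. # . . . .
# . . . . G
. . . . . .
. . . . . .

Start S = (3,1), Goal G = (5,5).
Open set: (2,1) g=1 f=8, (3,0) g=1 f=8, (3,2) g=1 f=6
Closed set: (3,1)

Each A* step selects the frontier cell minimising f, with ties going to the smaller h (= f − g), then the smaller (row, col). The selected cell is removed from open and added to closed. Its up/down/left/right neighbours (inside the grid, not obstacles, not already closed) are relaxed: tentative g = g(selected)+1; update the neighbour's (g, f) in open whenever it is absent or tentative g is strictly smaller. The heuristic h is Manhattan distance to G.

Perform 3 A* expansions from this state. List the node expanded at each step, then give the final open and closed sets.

step 1: expand (3,2) (f=6, h=5) → closed; open now [(2,1) g=1 f=8, (3,0) g=1 f=8, (3,3) g=2 f=6, (4,2) g=2 f=6]
step 2: expand (3,3) (f=6, h=4) → closed; open now [(2,1) g=1 f=8, (2,3) g=3 f=8, (3,0) g=1 f=8, (3,4) g=3 f=6, (4,2) g=2 f=6, (4,3) g=3 f=6]
step 3: expand (3,4) (f=6, h=3) → closed; open now [(2,1) g=1 f=8, (2,3) g=3 f=8, (2,4) g=4 f=8, (3,0) g=1 f=8, (3,5) g=4 f=6, (4,2) g=2 f=6, (4,3) g=3 f=6, (4,4) g=4 f=6]

order=[(3,2) → (3,3) → (3,4)]; open=[(2,1) g=1 f=8, (2,3) g=3 f=8, (2,4) g=4 f=8, (3,0) g=1 f=8, (3,5) g=4 f=6, (4,2) g=2 f=6, (4,3) g=3 f=6, (4,4) g=4 f=6]; closed=[(3,1), (3,2), (3,3), (3,4)]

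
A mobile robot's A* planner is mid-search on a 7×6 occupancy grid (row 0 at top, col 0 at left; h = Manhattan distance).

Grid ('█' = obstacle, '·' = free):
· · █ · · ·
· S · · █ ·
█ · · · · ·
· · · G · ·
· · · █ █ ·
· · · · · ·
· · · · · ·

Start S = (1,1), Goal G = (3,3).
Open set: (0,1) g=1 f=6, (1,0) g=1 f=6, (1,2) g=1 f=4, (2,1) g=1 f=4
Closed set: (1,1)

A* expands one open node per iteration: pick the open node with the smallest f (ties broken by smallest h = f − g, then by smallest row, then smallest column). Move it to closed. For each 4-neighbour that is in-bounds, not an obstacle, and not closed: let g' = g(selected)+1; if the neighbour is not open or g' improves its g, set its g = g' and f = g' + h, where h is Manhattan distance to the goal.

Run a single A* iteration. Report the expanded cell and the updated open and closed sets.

expanded=(1,2); open=[(0,1) g=1 f=6, (1,0) g=1 f=6, (1,3) g=2 f=4, (2,1) g=1 f=4, (2,2) g=2 f=4]; closed=[(1,1), (1,2)]

step 1: expand (1,2) (f=4, h=3) → closed; open now [(0,1) g=1 f=6, (1,0) g=1 f=6, (1,3) g=2 f=4, (2,1) g=1 f=4, (2,2) g=2 f=4]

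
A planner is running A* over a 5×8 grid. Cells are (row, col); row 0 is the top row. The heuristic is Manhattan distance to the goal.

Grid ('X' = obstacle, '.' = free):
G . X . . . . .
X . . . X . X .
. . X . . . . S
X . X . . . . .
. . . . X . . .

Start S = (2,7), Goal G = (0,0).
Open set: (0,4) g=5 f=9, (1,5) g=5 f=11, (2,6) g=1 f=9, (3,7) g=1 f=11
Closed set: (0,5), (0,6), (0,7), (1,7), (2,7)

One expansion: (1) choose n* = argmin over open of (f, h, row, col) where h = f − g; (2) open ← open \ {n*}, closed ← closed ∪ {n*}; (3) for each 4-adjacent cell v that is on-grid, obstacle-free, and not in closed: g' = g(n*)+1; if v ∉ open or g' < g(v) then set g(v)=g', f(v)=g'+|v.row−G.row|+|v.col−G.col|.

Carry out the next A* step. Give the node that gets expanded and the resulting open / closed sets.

expanded=(0,4); open=[(0,3) g=6 f=9, (1,5) g=5 f=11, (2,6) g=1 f=9, (3,7) g=1 f=11]; closed=[(0,4), (0,5), (0,6), (0,7), (1,7), (2,7)]

step 1: expand (0,4) (f=9, h=4) → closed; open now [(0,3) g=6 f=9, (1,5) g=5 f=11, (2,6) g=1 f=9, (3,7) g=1 f=11]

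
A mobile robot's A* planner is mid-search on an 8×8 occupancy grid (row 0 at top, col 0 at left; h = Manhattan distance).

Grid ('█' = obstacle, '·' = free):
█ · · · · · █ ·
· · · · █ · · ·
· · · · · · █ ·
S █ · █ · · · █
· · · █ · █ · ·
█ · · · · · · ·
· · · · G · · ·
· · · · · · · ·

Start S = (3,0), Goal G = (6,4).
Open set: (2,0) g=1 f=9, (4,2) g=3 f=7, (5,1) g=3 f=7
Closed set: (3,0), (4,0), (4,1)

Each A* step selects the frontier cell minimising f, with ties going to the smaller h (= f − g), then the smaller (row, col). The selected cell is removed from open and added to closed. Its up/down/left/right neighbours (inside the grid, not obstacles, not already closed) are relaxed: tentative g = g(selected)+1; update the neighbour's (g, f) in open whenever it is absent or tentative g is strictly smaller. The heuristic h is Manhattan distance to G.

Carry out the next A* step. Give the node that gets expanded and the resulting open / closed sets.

expanded=(4,2); open=[(2,0) g=1 f=9, (3,2) g=4 f=9, (5,1) g=3 f=7, (5,2) g=4 f=7]; closed=[(3,0), (4,0), (4,1), (4,2)]

step 1: expand (4,2) (f=7, h=4) → closed; open now [(2,0) g=1 f=9, (3,2) g=4 f=9, (5,1) g=3 f=7, (5,2) g=4 f=7]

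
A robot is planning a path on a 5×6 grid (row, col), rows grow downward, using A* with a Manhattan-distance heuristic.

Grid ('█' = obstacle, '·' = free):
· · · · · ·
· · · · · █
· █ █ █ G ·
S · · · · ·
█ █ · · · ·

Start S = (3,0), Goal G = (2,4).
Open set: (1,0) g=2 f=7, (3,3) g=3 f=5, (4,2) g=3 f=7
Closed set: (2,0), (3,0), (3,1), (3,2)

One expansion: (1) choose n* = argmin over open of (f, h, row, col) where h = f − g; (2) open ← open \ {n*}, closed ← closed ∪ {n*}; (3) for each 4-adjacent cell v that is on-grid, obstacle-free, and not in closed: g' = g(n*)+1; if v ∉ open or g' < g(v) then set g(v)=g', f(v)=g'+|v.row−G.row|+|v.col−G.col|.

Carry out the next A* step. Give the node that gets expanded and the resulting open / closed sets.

expanded=(3,3); open=[(1,0) g=2 f=7, (3,4) g=4 f=5, (4,2) g=3 f=7, (4,3) g=4 f=7]; closed=[(2,0), (3,0), (3,1), (3,2), (3,3)]

step 1: expand (3,3) (f=5, h=2) → closed; open now [(1,0) g=2 f=7, (3,4) g=4 f=5, (4,2) g=3 f=7, (4,3) g=4 f=7]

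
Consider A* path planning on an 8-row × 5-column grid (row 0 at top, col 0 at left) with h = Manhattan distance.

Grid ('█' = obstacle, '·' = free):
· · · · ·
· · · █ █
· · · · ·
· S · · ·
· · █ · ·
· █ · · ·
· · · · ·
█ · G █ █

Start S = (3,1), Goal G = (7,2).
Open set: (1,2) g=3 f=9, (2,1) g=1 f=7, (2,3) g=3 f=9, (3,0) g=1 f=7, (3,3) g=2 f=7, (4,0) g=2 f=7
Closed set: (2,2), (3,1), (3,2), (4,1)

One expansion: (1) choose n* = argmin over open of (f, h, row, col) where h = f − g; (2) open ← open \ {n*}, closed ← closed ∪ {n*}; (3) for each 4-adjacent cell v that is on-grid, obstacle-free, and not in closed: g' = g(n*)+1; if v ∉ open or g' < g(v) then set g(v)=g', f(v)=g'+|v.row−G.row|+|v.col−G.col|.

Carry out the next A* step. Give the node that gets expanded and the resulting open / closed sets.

step 1: expand (3,3) (f=7, h=5) → closed; open now [(1,2) g=3 f=9, (2,1) g=1 f=7, (2,3) g=3 f=9, (3,0) g=1 f=7, (3,4) g=3 f=9, (4,0) g=2 f=7, (4,3) g=3 f=7]

expanded=(3,3); open=[(1,2) g=3 f=9, (2,1) g=1 f=7, (2,3) g=3 f=9, (3,0) g=1 f=7, (3,4) g=3 f=9, (4,0) g=2 f=7, (4,3) g=3 f=7]; closed=[(2,2), (3,1), (3,2), (3,3), (4,1)]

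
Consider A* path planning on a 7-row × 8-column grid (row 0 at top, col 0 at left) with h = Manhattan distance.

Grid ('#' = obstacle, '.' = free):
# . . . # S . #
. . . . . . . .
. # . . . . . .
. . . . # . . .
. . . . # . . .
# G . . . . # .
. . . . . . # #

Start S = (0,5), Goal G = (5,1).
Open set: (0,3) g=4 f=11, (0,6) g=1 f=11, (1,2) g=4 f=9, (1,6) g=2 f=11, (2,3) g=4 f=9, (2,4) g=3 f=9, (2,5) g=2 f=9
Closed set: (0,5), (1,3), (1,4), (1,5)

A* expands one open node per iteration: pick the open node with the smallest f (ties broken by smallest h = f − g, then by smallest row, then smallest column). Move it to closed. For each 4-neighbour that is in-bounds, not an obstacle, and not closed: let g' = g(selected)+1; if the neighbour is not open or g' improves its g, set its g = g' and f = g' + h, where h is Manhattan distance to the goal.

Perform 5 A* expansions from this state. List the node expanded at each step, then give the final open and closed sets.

step 1: expand (1,2) (f=9, h=5) → closed; open now [(0,2) g=5 f=11, (0,3) g=4 f=11, (0,6) g=1 f=11, (1,1) g=5 f=9, (1,6) g=2 f=11, (2,2) g=5 f=9, (2,3) g=4 f=9, (2,4) g=3 f=9, (2,5) g=2 f=9]
step 2: expand (1,1) (f=9, h=4) → closed; open now [(0,1) g=6 f=11, (0,2) g=5 f=11, (0,3) g=4 f=11, (0,6) g=1 f=11, (1,0) g=6 f=11, (1,6) g=2 f=11, (2,2) g=5 f=9, (2,3) g=4 f=9, (2,4) g=3 f=9, (2,5) g=2 f=9]
step 3: expand (2,2) (f=9, h=4) → closed; open now [(0,1) g=6 f=11, (0,2) g=5 f=11, (0,3) g=4 f=11, (0,6) g=1 f=11, (1,0) g=6 f=11, (1,6) g=2 f=11, (2,3) g=4 f=9, (2,4) g=3 f=9, (2,5) g=2 f=9, (3,2) g=6 f=9]
step 4: expand (3,2) (f=9, h=3) → closed; open now [(0,1) g=6 f=11, (0,2) g=5 f=11, (0,3) g=4 f=11, (0,6) g=1 f=11, (1,0) g=6 f=11, (1,6) g=2 f=11, (2,3) g=4 f=9, (2,4) g=3 f=9, (2,5) g=2 f=9, (3,1) g=7 f=9, (3,3) g=7 f=11, (4,2) g=7 f=9]
step 5: expand (3,1) (f=9, h=2) → closed; open now [(0,1) g=6 f=11, (0,2) g=5 f=11, (0,3) g=4 f=11, (0,6) g=1 f=11, (1,0) g=6 f=11, (1,6) g=2 f=11, (2,3) g=4 f=9, (2,4) g=3 f=9, (2,5) g=2 f=9, (3,0) g=8 f=11, (3,3) g=7 f=11, (4,1) g=8 f=9, (4,2) g=7 f=9]

order=[(1,2) → (1,1) → (2,2) → (3,2) → (3,1)]; open=[(0,1) g=6 f=11, (0,2) g=5 f=11, (0,3) g=4 f=11, (0,6) g=1 f=11, (1,0) g=6 f=11, (1,6) g=2 f=11, (2,3) g=4 f=9, (2,4) g=3 f=9, (2,5) g=2 f=9, (3,0) g=8 f=11, (3,3) g=7 f=11, (4,1) g=8 f=9, (4,2) g=7 f=9]; closed=[(0,5), (1,1), (1,2), (1,3), (1,4), (1,5), (2,2), (3,1), (3,2)]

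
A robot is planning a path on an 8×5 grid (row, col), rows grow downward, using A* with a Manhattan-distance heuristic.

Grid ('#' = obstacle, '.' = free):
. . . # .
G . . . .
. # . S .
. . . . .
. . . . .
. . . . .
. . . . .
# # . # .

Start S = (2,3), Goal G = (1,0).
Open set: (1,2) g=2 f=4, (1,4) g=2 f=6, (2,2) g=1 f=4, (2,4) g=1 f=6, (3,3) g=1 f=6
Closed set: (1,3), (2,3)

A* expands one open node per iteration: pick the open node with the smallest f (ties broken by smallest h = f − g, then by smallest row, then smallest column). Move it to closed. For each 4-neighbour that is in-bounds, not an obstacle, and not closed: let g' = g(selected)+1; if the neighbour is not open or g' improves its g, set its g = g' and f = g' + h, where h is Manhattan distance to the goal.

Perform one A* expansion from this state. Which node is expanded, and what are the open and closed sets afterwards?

step 1: expand (1,2) (f=4, h=2) → closed; open now [(0,2) g=3 f=6, (1,1) g=3 f=4, (1,4) g=2 f=6, (2,2) g=1 f=4, (2,4) g=1 f=6, (3,3) g=1 f=6]

expanded=(1,2); open=[(0,2) g=3 f=6, (1,1) g=3 f=4, (1,4) g=2 f=6, (2,2) g=1 f=4, (2,4) g=1 f=6, (3,3) g=1 f=6]; closed=[(1,2), (1,3), (2,3)]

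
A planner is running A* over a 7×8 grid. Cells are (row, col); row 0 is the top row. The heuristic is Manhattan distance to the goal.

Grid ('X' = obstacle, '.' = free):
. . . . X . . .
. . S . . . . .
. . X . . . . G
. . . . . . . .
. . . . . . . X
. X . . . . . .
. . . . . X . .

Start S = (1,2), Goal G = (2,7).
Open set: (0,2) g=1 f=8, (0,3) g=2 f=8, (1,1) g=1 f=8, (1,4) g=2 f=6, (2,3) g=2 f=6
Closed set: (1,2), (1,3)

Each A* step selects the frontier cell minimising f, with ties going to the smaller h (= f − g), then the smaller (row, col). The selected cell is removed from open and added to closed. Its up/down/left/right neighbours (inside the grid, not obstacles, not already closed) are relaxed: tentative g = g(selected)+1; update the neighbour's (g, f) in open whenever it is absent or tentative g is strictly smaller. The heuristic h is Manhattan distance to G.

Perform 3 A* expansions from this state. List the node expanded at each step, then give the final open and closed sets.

step 1: expand (1,4) (f=6, h=4) → closed; open now [(0,2) g=1 f=8, (0,3) g=2 f=8, (1,1) g=1 f=8, (1,5) g=3 f=6, (2,3) g=2 f=6, (2,4) g=3 f=6]
step 2: expand (1,5) (f=6, h=3) → closed; open now [(0,2) g=1 f=8, (0,3) g=2 f=8, (0,5) g=4 f=8, (1,1) g=1 f=8, (1,6) g=4 f=6, (2,3) g=2 f=6, (2,4) g=3 f=6, (2,5) g=4 f=6]
step 3: expand (1,6) (f=6, h=2) → closed; open now [(0,2) g=1 f=8, (0,3) g=2 f=8, (0,5) g=4 f=8, (0,6) g=5 f=8, (1,1) g=1 f=8, (1,7) g=5 f=6, (2,3) g=2 f=6, (2,4) g=3 f=6, (2,5) g=4 f=6, (2,6) g=5 f=6]

order=[(1,4) → (1,5) → (1,6)]; open=[(0,2) g=1 f=8, (0,3) g=2 f=8, (0,5) g=4 f=8, (0,6) g=5 f=8, (1,1) g=1 f=8, (1,7) g=5 f=6, (2,3) g=2 f=6, (2,4) g=3 f=6, (2,5) g=4 f=6, (2,6) g=5 f=6]; closed=[(1,2), (1,3), (1,4), (1,5), (1,6)]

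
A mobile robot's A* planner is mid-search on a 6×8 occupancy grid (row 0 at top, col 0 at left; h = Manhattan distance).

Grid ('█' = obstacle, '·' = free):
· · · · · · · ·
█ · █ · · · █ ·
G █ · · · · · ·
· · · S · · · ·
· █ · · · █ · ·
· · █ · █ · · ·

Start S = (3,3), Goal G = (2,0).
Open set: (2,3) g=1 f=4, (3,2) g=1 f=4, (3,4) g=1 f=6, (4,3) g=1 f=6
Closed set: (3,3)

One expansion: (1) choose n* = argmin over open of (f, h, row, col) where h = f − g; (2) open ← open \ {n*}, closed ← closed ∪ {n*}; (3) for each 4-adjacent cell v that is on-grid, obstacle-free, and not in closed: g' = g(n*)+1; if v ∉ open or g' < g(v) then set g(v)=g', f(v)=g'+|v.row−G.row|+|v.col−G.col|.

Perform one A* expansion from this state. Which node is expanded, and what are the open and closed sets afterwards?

step 1: expand (2,3) (f=4, h=3) → closed; open now [(1,3) g=2 f=6, (2,2) g=2 f=4, (2,4) g=2 f=6, (3,2) g=1 f=4, (3,4) g=1 f=6, (4,3) g=1 f=6]

expanded=(2,3); open=[(1,3) g=2 f=6, (2,2) g=2 f=4, (2,4) g=2 f=6, (3,2) g=1 f=4, (3,4) g=1 f=6, (4,3) g=1 f=6]; closed=[(2,3), (3,3)]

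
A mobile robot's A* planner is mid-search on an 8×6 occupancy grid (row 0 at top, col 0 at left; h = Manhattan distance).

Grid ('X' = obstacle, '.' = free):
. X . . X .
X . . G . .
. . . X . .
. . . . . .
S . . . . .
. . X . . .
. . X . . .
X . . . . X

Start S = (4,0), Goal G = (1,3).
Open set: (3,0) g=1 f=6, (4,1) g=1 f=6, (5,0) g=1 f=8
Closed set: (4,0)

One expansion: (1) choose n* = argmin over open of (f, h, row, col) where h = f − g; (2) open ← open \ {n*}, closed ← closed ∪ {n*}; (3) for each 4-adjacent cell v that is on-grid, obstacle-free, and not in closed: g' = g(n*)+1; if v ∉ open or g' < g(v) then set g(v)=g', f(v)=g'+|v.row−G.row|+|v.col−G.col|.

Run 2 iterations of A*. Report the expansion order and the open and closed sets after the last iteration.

step 1: expand (3,0) (f=6, h=5) → closed; open now [(2,0) g=2 f=6, (3,1) g=2 f=6, (4,1) g=1 f=6, (5,0) g=1 f=8]
step 2: expand (2,0) (f=6, h=4) → closed; open now [(2,1) g=3 f=6, (3,1) g=2 f=6, (4,1) g=1 f=6, (5,0) g=1 f=8]

order=[(3,0) → (2,0)]; open=[(2,1) g=3 f=6, (3,1) g=2 f=6, (4,1) g=1 f=6, (5,0) g=1 f=8]; closed=[(2,0), (3,0), (4,0)]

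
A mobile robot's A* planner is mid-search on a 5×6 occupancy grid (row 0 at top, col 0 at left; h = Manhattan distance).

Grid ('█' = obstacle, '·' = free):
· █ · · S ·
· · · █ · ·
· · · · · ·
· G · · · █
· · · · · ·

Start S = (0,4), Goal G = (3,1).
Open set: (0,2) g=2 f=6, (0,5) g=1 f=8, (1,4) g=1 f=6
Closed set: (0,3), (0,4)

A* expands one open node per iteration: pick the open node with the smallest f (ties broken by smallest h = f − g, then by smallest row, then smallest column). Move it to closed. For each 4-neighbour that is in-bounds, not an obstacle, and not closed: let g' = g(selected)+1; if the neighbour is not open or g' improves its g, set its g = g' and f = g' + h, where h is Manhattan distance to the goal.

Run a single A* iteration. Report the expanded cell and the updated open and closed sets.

expanded=(0,2); open=[(0,5) g=1 f=8, (1,2) g=3 f=6, (1,4) g=1 f=6]; closed=[(0,2), (0,3), (0,4)]

step 1: expand (0,2) (f=6, h=4) → closed; open now [(0,5) g=1 f=8, (1,2) g=3 f=6, (1,4) g=1 f=6]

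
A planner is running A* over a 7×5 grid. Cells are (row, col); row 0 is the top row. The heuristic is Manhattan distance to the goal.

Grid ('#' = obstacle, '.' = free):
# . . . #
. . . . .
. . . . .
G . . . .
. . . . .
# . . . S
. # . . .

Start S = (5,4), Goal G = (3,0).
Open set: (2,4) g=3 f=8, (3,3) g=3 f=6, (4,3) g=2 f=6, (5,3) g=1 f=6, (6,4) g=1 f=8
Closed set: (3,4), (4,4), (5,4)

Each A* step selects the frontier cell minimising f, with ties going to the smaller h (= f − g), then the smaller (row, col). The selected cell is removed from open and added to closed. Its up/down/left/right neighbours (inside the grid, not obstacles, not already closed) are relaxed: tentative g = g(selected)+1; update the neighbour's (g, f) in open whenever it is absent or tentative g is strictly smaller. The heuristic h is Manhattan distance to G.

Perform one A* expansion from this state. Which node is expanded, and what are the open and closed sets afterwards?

expanded=(3,3); open=[(2,3) g=4 f=8, (2,4) g=3 f=8, (3,2) g=4 f=6, (4,3) g=2 f=6, (5,3) g=1 f=6, (6,4) g=1 f=8]; closed=[(3,3), (3,4), (4,4), (5,4)]

step 1: expand (3,3) (f=6, h=3) → closed; open now [(2,3) g=4 f=8, (2,4) g=3 f=8, (3,2) g=4 f=6, (4,3) g=2 f=6, (5,3) g=1 f=6, (6,4) g=1 f=8]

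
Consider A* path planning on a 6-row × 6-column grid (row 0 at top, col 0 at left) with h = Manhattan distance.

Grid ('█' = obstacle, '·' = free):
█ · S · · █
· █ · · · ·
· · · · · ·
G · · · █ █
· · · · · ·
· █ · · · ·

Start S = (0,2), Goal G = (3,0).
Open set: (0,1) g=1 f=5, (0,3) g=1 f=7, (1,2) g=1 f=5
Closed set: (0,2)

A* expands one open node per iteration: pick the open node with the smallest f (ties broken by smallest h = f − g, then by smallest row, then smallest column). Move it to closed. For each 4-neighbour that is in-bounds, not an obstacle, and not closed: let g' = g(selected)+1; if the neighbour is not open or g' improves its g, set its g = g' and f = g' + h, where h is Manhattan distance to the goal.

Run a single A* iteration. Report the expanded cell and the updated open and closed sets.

expanded=(0,1); open=[(0,3) g=1 f=7, (1,2) g=1 f=5]; closed=[(0,1), (0,2)]

step 1: expand (0,1) (f=5, h=4) → closed; open now [(0,3) g=1 f=7, (1,2) g=1 f=5]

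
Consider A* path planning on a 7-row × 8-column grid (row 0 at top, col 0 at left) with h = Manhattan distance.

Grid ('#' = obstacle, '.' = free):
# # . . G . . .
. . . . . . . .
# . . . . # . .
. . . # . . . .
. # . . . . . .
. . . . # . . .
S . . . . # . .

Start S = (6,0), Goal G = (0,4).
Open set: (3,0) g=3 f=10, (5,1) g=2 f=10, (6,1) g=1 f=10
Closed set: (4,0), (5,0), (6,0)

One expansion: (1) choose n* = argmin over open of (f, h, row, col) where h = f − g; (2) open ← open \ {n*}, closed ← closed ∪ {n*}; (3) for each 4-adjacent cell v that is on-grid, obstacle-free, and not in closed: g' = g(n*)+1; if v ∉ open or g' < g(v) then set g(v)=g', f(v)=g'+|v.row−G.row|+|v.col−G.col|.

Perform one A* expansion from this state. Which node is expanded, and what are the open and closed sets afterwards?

step 1: expand (3,0) (f=10, h=7) → closed; open now [(3,1) g=4 f=10, (5,1) g=2 f=10, (6,1) g=1 f=10]

expanded=(3,0); open=[(3,1) g=4 f=10, (5,1) g=2 f=10, (6,1) g=1 f=10]; closed=[(3,0), (4,0), (5,0), (6,0)]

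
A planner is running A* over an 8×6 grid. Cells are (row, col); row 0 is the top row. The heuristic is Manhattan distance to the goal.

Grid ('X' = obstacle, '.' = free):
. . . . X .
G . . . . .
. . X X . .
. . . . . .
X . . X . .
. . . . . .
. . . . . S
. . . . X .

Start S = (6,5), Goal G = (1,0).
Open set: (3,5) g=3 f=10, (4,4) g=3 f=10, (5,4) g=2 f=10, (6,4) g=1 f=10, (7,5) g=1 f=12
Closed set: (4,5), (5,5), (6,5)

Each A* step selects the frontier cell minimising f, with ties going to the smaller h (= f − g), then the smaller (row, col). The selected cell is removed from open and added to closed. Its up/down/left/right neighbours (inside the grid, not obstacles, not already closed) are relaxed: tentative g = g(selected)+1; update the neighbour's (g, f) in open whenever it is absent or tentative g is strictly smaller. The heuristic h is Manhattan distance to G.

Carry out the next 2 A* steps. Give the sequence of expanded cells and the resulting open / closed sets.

step 1: expand (3,5) (f=10, h=7) → closed; open now [(2,5) g=4 f=10, (3,4) g=4 f=10, (4,4) g=3 f=10, (5,4) g=2 f=10, (6,4) g=1 f=10, (7,5) g=1 f=12]
step 2: expand (2,5) (f=10, h=6) → closed; open now [(1,5) g=5 f=10, (2,4) g=5 f=10, (3,4) g=4 f=10, (4,4) g=3 f=10, (5,4) g=2 f=10, (6,4) g=1 f=10, (7,5) g=1 f=12]

order=[(3,5) → (2,5)]; open=[(1,5) g=5 f=10, (2,4) g=5 f=10, (3,4) g=4 f=10, (4,4) g=3 f=10, (5,4) g=2 f=10, (6,4) g=1 f=10, (7,5) g=1 f=12]; closed=[(2,5), (3,5), (4,5), (5,5), (6,5)]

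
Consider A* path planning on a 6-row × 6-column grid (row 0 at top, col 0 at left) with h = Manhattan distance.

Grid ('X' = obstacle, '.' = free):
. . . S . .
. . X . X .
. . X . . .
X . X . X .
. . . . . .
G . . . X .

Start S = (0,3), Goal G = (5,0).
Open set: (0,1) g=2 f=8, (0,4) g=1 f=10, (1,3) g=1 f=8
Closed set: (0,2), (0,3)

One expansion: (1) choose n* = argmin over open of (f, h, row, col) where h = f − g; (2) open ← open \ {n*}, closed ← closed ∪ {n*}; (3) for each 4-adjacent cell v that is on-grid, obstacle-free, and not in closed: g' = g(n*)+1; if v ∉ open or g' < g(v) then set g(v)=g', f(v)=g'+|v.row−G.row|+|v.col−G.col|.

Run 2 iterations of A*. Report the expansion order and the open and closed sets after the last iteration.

step 1: expand (0,1) (f=8, h=6) → closed; open now [(0,0) g=3 f=8, (0,4) g=1 f=10, (1,1) g=3 f=8, (1,3) g=1 f=8]
step 2: expand (0,0) (f=8, h=5) → closed; open now [(0,4) g=1 f=10, (1,0) g=4 f=8, (1,1) g=3 f=8, (1,3) g=1 f=8]

order=[(0,1) → (0,0)]; open=[(0,4) g=1 f=10, (1,0) g=4 f=8, (1,1) g=3 f=8, (1,3) g=1 f=8]; closed=[(0,0), (0,1), (0,2), (0,3)]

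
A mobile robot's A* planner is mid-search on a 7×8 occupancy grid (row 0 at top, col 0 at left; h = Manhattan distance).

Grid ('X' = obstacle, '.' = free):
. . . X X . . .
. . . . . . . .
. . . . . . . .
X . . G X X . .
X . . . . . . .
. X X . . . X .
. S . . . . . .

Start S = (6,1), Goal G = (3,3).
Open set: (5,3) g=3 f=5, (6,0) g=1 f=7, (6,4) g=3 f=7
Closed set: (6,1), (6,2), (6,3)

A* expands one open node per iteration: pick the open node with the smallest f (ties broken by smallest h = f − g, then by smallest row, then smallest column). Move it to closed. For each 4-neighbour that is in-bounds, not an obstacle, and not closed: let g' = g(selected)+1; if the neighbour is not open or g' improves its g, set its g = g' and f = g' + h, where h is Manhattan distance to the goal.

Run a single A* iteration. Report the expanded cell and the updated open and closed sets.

expanded=(5,3); open=[(4,3) g=4 f=5, (5,4) g=4 f=7, (6,0) g=1 f=7, (6,4) g=3 f=7]; closed=[(5,3), (6,1), (6,2), (6,3)]

step 1: expand (5,3) (f=5, h=2) → closed; open now [(4,3) g=4 f=5, (5,4) g=4 f=7, (6,0) g=1 f=7, (6,4) g=3 f=7]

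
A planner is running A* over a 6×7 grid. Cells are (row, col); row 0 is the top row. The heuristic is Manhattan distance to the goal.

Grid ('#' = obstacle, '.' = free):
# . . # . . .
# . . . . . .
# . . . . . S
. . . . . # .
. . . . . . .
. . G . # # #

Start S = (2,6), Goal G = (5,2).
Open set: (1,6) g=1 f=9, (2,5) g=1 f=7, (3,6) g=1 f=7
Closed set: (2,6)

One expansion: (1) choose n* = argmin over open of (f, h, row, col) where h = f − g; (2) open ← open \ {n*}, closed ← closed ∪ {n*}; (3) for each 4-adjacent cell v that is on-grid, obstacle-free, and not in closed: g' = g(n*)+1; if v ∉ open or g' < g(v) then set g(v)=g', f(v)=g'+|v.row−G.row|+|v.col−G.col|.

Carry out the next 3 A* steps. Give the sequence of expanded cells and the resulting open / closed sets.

order=[(2,5) → (2,4) → (2,3)]; open=[(1,3) g=4 f=9, (1,4) g=3 f=9, (1,5) g=2 f=9, (1,6) g=1 f=9, (2,2) g=4 f=7, (3,3) g=4 f=7, (3,4) g=3 f=7, (3,6) g=1 f=7]; closed=[(2,3), (2,4), (2,5), (2,6)]

step 1: expand (2,5) (f=7, h=6) → closed; open now [(1,5) g=2 f=9, (1,6) g=1 f=9, (2,4) g=2 f=7, (3,6) g=1 f=7]
step 2: expand (2,4) (f=7, h=5) → closed; open now [(1,4) g=3 f=9, (1,5) g=2 f=9, (1,6) g=1 f=9, (2,3) g=3 f=7, (3,4) g=3 f=7, (3,6) g=1 f=7]
step 3: expand (2,3) (f=7, h=4) → closed; open now [(1,3) g=4 f=9, (1,4) g=3 f=9, (1,5) g=2 f=9, (1,6) g=1 f=9, (2,2) g=4 f=7, (3,3) g=4 f=7, (3,4) g=3 f=7, (3,6) g=1 f=7]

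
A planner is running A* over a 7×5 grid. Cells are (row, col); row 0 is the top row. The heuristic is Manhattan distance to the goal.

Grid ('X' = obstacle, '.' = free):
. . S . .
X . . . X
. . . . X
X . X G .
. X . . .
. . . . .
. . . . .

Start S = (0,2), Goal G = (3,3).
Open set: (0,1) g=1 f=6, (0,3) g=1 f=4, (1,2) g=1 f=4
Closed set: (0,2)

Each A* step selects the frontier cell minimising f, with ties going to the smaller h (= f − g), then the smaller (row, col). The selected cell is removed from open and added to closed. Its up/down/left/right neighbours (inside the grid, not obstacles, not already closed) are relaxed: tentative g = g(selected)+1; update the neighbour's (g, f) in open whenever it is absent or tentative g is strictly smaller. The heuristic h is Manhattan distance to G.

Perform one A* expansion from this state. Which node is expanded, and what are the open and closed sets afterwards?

expanded=(0,3); open=[(0,1) g=1 f=6, (0,4) g=2 f=6, (1,2) g=1 f=4, (1,3) g=2 f=4]; closed=[(0,2), (0,3)]

step 1: expand (0,3) (f=4, h=3) → closed; open now [(0,1) g=1 f=6, (0,4) g=2 f=6, (1,2) g=1 f=4, (1,3) g=2 f=4]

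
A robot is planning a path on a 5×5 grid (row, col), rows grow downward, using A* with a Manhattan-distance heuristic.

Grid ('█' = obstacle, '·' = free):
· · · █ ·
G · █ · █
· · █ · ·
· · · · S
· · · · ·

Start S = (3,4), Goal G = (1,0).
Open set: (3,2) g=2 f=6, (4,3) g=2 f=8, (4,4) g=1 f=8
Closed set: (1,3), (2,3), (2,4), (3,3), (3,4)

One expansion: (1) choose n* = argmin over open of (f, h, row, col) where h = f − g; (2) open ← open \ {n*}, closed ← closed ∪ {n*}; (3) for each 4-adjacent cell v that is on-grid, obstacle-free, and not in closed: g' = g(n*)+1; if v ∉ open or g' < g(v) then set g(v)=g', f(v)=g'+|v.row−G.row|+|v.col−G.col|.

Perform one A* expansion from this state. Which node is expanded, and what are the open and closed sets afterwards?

expanded=(3,2); open=[(3,1) g=3 f=6, (4,2) g=3 f=8, (4,3) g=2 f=8, (4,4) g=1 f=8]; closed=[(1,3), (2,3), (2,4), (3,2), (3,3), (3,4)]

step 1: expand (3,2) (f=6, h=4) → closed; open now [(3,1) g=3 f=6, (4,2) g=3 f=8, (4,3) g=2 f=8, (4,4) g=1 f=8]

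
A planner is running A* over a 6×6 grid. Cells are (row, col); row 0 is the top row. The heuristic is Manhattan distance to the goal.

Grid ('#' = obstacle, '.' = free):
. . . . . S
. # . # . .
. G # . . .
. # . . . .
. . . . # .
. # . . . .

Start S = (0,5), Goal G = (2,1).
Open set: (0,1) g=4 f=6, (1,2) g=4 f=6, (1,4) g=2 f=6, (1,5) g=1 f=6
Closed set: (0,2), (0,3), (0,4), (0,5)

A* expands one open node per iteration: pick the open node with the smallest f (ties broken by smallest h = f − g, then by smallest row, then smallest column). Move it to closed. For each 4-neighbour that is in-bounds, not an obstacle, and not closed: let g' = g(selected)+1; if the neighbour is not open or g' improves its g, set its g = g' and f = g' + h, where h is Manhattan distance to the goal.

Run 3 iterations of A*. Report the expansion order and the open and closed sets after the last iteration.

step 1: expand (0,1) (f=6, h=2) → closed; open now [(0,0) g=5 f=8, (1,2) g=4 f=6, (1,4) g=2 f=6, (1,5) g=1 f=6]
step 2: expand (1,2) (f=6, h=2) → closed; open now [(0,0) g=5 f=8, (1,4) g=2 f=6, (1,5) g=1 f=6]
step 3: expand (1,4) (f=6, h=4) → closed; open now [(0,0) g=5 f=8, (1,5) g=1 f=6, (2,4) g=3 f=6]

order=[(0,1) → (1,2) → (1,4)]; open=[(0,0) g=5 f=8, (1,5) g=1 f=6, (2,4) g=3 f=6]; closed=[(0,1), (0,2), (0,3), (0,4), (0,5), (1,2), (1,4)]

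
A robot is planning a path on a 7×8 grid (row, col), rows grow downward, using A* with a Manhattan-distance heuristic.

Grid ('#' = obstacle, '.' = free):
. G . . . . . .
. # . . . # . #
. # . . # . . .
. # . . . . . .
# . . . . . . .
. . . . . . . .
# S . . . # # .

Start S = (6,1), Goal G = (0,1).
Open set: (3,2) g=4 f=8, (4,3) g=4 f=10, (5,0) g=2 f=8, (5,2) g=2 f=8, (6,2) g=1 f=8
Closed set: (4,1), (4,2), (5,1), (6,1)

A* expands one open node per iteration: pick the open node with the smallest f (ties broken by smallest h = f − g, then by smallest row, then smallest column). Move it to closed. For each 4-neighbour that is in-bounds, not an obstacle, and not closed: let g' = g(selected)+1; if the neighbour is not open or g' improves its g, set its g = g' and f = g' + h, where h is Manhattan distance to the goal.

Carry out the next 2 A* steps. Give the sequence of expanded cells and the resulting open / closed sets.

order=[(3,2) → (2,2)]; open=[(1,2) g=6 f=8, (2,3) g=6 f=10, (3,3) g=5 f=10, (4,3) g=4 f=10, (5,0) g=2 f=8, (5,2) g=2 f=8, (6,2) g=1 f=8]; closed=[(2,2), (3,2), (4,1), (4,2), (5,1), (6,1)]

step 1: expand (3,2) (f=8, h=4) → closed; open now [(2,2) g=5 f=8, (3,3) g=5 f=10, (4,3) g=4 f=10, (5,0) g=2 f=8, (5,2) g=2 f=8, (6,2) g=1 f=8]
step 2: expand (2,2) (f=8, h=3) → closed; open now [(1,2) g=6 f=8, (2,3) g=6 f=10, (3,3) g=5 f=10, (4,3) g=4 f=10, (5,0) g=2 f=8, (5,2) g=2 f=8, (6,2) g=1 f=8]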